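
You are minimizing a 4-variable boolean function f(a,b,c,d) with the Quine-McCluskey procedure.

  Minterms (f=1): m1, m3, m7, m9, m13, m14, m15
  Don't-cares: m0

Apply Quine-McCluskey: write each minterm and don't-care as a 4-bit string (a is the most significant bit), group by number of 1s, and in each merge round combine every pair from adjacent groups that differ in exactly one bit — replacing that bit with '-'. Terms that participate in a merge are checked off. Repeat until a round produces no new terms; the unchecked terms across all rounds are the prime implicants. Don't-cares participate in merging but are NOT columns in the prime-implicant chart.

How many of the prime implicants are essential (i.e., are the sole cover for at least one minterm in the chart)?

[col 0] 0000*, 0001*, 0011*, 0111*, 1001*, 1101*, 1110*, 1111*
[col 1] -001, -111, 0-11, 00-1, 000-, 1-01, 11-1, 111-
Prime implicants: -001, -111, 0-11, 00-1, 000-, 1-01, 11-1, 111-
PI chart (minterm → PIs covering it):
  1 | -001,00-1,000-
  3 | 0-11,00-1
  7 | -111,0-11
  9 | -001,1-01
  13 | 1-01,11-1
  14 | 111-  (sole → essential)
  15 | -111,11-1,111-
Essential prime implicants: 111-

1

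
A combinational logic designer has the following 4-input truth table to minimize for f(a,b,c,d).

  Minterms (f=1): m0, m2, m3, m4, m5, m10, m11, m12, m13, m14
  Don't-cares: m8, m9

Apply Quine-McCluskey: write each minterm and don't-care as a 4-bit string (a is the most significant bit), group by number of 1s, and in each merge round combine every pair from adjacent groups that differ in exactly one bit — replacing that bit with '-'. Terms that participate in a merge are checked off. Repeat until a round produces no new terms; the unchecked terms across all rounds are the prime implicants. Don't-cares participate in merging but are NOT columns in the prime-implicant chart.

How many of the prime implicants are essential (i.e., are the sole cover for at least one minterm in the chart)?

3

[col 0] 0000*, 0010*, 0011*, 0100*, 0101*, 1000*, 1001*, 1010*, 1011*, 1100*, 1101*, 1110*
[col 1] -000*, -010*, -011*, -100*, -101*, 0-00*, 00-0*, 001-*, 010-*, 1-00*, 1-01*, 1-10*, 10-0*, 10-1*, 100-*, 101-*, 11-0*, 110-*
[col 2] --00, -0-0, -01-, -10-, 1--0, 1-0-, 10--
Prime implicants: --00, -0-0, -01-, -10-, 1--0, 1-0-, 10--
PI chart (minterm → PIs covering it):
  0 | --00,-0-0
  2 | -0-0,-01-
  3 | -01-  (sole → essential)
  4 | --00,-10-
  5 | -10-  (sole → essential)
  10 | -0-0,-01-,1--0,10--
  11 | -01-,10--
  12 | --00,-10-,1--0,1-0-
  13 | -10-,1-0-
  14 | 1--0  (sole → essential)
Essential prime implicants: -01-, -10-, 1--0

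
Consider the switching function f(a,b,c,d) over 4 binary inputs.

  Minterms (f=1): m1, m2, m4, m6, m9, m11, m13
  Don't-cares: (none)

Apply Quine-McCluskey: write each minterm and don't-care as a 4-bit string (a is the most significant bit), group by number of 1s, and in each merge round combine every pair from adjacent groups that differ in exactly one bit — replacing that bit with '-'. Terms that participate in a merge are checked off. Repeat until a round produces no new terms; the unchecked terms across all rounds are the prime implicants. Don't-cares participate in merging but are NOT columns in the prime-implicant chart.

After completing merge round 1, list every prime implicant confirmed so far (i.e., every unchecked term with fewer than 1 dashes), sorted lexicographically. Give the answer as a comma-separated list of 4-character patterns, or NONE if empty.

Round 0: 0001✓ 0010✓ 0100✓ 0110✓ 1001✓ 1011✓ 1101✓
Round 1: -001 0-10 01-0 1-01 10-1
PIs = {-001, 0-10, 01-0, 1-01, 10-1}

NONE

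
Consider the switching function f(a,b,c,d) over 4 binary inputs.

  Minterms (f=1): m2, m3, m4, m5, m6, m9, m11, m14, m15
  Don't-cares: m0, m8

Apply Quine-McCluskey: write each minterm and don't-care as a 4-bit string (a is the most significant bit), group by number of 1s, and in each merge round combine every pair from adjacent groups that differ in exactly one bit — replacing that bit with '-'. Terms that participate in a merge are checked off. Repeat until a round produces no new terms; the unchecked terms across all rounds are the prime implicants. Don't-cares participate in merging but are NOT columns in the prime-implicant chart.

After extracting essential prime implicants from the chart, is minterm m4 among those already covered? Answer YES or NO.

[col 0] 0000*, 0010*, 0011*, 0100*, 0101*, 0110*, 1000*, 1001*, 1011*, 1110*, 1111*
[col 1] -000, -011, -110, 0-00*, 0-10*, 00-0*, 001-, 01-0*, 010-, 1-11, 10-1, 100-, 111-
[col 2] 0--0
Prime implicants: -000, -011, -110, 0--0, 001-, 010-, 1-11, 10-1, 100-, 111-
PI chart (minterm → PIs covering it):
  2 | 0--0,001-
  3 | -011,001-
  4 | 0--0,010-
  5 | 010-  (sole → essential)
  6 | -110,0--0
  9 | 10-1,100-
  11 | -011,1-11,10-1
  14 | -110,111-
  15 | 1-11,111-
Essential prime implicants: 010-

YES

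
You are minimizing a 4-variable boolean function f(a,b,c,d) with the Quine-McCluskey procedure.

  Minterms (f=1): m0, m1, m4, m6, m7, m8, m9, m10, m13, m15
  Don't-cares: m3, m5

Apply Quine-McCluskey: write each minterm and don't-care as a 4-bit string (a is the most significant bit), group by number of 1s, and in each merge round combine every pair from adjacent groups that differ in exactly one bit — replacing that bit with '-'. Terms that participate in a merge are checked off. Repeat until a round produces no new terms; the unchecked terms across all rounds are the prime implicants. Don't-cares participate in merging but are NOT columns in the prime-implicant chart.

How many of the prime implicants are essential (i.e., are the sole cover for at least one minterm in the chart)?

Round 0: 0000✓ 0001✓ 0011✓ 0100✓ 0101✓ 0110✓ 0111✓ 1000✓ 1001✓ 1010✓ 1101✓ 1111✓
Round 1: -000✓ -001✓ -101✓ -111✓ 0-00✓ 0-01✓ 0-11✓ 00-1✓ 000-✓ 01-0✓ 01-1✓ 010-✓ 011-✓ 1-01✓ 10-0 100-✓ 11-1✓
Round 2: --01 -00- -1-1 0--1 0-0- 01--
PIs = {--01, -00-, -1-1, 0--1, 0-0-, 01--, 10-0}
Coverage chart:
  m0: -00-,0-0-
  m1: --01,-00-,0--1,0-0-
  m4: 0-0-,01--
  m6: 01-- ←essential
  m7: -1-1,0--1,01--
  m8: -00-,10-0
  m9: --01,-00-
  m10: 10-0 ←essential
  m13: --01,-1-1
  m15: -1-1 ←essential
Essential: -1-1, 01--, 10-0

3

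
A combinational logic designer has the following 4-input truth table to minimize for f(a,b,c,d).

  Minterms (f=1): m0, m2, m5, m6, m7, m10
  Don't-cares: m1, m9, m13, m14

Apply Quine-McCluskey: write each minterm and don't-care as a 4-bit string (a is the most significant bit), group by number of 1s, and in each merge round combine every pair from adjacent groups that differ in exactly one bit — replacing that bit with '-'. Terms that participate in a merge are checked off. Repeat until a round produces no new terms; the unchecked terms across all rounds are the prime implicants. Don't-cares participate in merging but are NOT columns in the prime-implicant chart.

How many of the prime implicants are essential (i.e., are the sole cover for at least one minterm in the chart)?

1

[col 0] 0000*, 0001*, 0010*, 0101*, 0110*, 0111*, 1001*, 1010*, 1101*, 1110*
[col 1] -001*, -010*, -101*, -110*, 0-01*, 0-10*, 00-0, 000-, 01-1, 011-, 1-01*, 1-10*
[col 2] --01, --10
Prime implicants: --01, --10, 00-0, 000-, 01-1, 011-
PI chart (minterm → PIs covering it):
  0 | 00-0,000-
  2 | --10,00-0
  5 | --01,01-1
  6 | --10,011-
  7 | 01-1,011-
  10 | --10  (sole → essential)
Essential prime implicants: --10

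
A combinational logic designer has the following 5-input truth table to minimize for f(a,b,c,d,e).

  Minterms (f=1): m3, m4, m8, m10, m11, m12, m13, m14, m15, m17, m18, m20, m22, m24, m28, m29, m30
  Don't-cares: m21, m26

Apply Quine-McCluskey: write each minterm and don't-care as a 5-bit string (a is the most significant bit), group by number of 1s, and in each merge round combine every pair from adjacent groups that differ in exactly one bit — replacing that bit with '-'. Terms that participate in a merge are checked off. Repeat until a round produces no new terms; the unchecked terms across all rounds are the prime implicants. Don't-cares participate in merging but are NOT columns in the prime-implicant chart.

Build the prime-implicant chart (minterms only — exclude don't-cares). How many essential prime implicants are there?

5

Round 0: 00011✓ 00100✓ 01000✓ 01010✓ 01011✓ 01100✓ 01101✓ 01110✓ 01111✓ 10001✓ 10010✓ 10100✓ 10101✓ 10110✓ 11000✓ 11010✓ 11100✓ 11101✓ 11110✓
Round 1: -0100✓ -1000✓ -1010✓ -1100✓ -1101✓ -1110✓ 0-011 0-100✓ 01-00✓ 01-10✓ 01-11✓ 010-0✓ 0101-✓ 011-0✓ 011-1✓ 0110-✓ 0111-✓ 1-010✓ 1-100✓ 1-101✓ 1-110✓ 10-01 10-10✓ 101-0✓ 1010-✓ 11-00✓ 11-10✓ 110-0✓ 111-0✓ 1110-✓
Round 2: --100 -1-00✓ -1-10✓ -10-0✓ -11-0✓ -110- 01--0✓ 01-1- 011-- 1--10 1-1-0 1-10- 11--0✓
Round 3: -1--0
PIs = {--100, -1--0, -110-, 0-011, 01-1-, 011--, 1--10, 1-1-0, 1-10-, 10-01}
Coverage chart:
  m3: 0-011 ←essential
  m4: --100 ←essential
  m8: -1--0 ←essential
  m10: -1--0,01-1-
  m11: 0-011,01-1-
  m12: --100,-1--0,-110-,011--
  m13: -110-,011--
  m14: -1--0,01-1-,011--
  m15: 01-1-,011--
  m17: 10-01 ←essential
  m18: 1--10 ←essential
  m20: --100,1-1-0,1-10-
  m22: 1--10,1-1-0
  m24: -1--0 ←essential
  m28: --100,-1--0,-110-,1-1-0,1-10-
  m29: -110-,1-10-
  m30: -1--0,1--10,1-1-0
Essential: --100, -1--0, 0-011, 1--10, 10-01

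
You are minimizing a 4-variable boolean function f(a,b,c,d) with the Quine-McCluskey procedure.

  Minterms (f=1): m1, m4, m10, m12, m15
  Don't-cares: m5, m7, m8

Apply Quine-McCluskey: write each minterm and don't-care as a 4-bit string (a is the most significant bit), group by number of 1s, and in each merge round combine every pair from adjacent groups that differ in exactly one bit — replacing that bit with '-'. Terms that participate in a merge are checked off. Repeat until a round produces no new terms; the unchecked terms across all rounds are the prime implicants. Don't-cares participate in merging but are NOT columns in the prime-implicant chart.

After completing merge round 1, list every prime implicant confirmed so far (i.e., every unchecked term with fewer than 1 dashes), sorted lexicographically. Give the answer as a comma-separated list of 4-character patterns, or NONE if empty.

[col 0] 0001*, 0100*, 0101*, 0111*, 1000*, 1010*, 1100*, 1111*
[col 1] -100, -111, 0-01, 01-1, 010-, 1-00, 10-0
Prime implicants: -100, -111, 0-01, 01-1, 010-, 1-00, 10-0

NONE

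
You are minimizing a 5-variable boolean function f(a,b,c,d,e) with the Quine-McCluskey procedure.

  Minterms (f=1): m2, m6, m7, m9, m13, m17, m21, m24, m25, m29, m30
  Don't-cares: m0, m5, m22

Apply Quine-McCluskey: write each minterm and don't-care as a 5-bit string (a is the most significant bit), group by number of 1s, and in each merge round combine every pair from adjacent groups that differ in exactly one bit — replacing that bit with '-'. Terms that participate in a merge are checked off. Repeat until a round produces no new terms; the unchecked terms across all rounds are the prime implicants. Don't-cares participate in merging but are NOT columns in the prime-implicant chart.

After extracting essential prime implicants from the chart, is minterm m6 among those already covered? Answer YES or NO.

NO

[col 0] 00000*, 00010*, 00101*, 00110*, 00111*, 01001*, 01101*, 10001*, 10101*, 10110*, 11000*, 11001*, 11101*, 11110*
[col 1] -0101*, -0110, -1001*, -1101*, 0-101*, 00-10, 000-0, 001-1, 0011-, 01-01*, 1-001*, 1-101*, 1-110, 10-01*, 11-01*, 1100-
[col 2] --101, -1-01, 1--01
Prime implicants: --101, -0110, -1-01, 00-10, 000-0, 001-1, 0011-, 1--01, 1-110, 1100-
PI chart (minterm → PIs covering it):
  2 | 00-10,000-0
  6 | -0110,00-10,0011-
  7 | 001-1,0011-
  9 | -1-01  (sole → essential)
  13 | --101,-1-01
  17 | 1--01  (sole → essential)
  21 | --101,1--01
  24 | 1100-  (sole → essential)
  25 | -1-01,1--01,1100-
  29 | --101,-1-01,1--01
  30 | 1-110  (sole → essential)
Essential prime implicants: -1-01, 1--01, 1-110, 1100-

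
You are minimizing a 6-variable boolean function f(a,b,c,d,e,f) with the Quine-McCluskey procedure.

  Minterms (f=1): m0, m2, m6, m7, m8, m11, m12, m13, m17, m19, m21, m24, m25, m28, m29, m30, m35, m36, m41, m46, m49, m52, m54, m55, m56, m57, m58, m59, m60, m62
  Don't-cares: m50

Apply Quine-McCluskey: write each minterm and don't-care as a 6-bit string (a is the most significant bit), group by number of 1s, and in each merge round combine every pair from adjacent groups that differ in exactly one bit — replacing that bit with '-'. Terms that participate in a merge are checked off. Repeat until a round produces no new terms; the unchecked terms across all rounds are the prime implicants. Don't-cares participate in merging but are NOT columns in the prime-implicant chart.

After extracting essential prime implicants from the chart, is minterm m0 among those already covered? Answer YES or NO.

NO

size-2^0 implicants → 000000(✓)  000010(✓)  000110(✓)  000111(✓)  001000(✓)  001011  001100(✓)  001101(✓)  010001(✓)  010011(✓)  010101(✓)  011000(✓)  011001(✓)  011100(✓)  011101(✓)  011110(✓)  100011  100100(✓)  101001(✓)  101110(✓)  110001(✓)  110010(✓)  110100(✓)  110110(✓)  110111(✓)  111000(✓)  111001(✓)  111010(✓)  111011(✓)  111100(✓)  111110(✓)
size-2^1 implicants → -10001(✓)  -11000(✓)  -11001(✓)  -11100(✓)  -11110(✓)  0-1000(✓)  0-1100(✓)  0-1101(✓)  00-000  000-10  0000-0  00011-  001-00(✓)  00110-(✓)  01-001(✓)  01-101(✓)  010-01(✓)  0100-1  011-00(✓)  011-01(✓)  01100-(✓)  0111-0(✓)  01110-(✓)  1-0100  1-1001  1-1110  11-001(✓)  11-010(✓)  11-100(✓)  11-110(✓)  110-10(✓)  1101-0(✓)  11011-  111-00(✓)  111-10(✓)  1110-0(✓)  1110-1(✓)  11100-(✓)  11101-(✓)  1111-0(✓)
size-2^2 implicants → -1-001  -11-00  -1100-  -111-0  0-1-00  0-110-  01--01  011-0-  11--10  11-1-0  111--0  1110--
Unchecked terms (primes): -1-001, -11-00, -1100-, -111-0, 0-1-00, 0-110-, 00-000, 000-10, 0000-0, 00011-, 001011, 01--01, 0100-1, 011-0-, 1-0100, 1-1001, 1-1110, 100011, 11--10, 11-1-0, 11011-, 111--0, 1110--
Minterm coverage:
  m0 ⊆ 00-000,0000-0
  m2 ⊆ 000-10,0000-0
  m6 ⊆ 000-10,00011-
  m7 ⊆ 00011- [E]
  m8 ⊆ 0-1-00,00-000
  m11 ⊆ 001011 [E]
  m12 ⊆ 0-1-00,0-110-
  m13 ⊆ 0-110- [E]
  m17 ⊆ -1-001,01--01,0100-1
  m19 ⊆ 0100-1 [E]
  m21 ⊆ 01--01 [E]
  m24 ⊆ -11-00,-1100-,0-1-00,011-0-
  m25 ⊆ -1-001,-1100-,01--01,011-0-
  m28 ⊆ -11-00,-111-0,0-1-00,0-110-,011-0-
  m29 ⊆ 0-110-,01--01,011-0-
  m30 ⊆ -111-0 [E]
  m35 ⊆ 100011 [E]
  m36 ⊆ 1-0100 [E]
  m41 ⊆ 1-1001 [E]
  m46 ⊆ 1-1110 [E]
  m49 ⊆ -1-001 [E]
  m52 ⊆ 1-0100,11-1-0
  m54 ⊆ 11--10,11-1-0,11011-
  m55 ⊆ 11011- [E]
  m56 ⊆ -11-00,-1100-,111--0,1110--
  m57 ⊆ -1-001,-1100-,1-1001,1110--
  m58 ⊆ 11--10,111--0,1110--
  m59 ⊆ 1110-- [E]
  m60 ⊆ -11-00,-111-0,11-1-0,111--0
  m62 ⊆ -111-0,1-1110,11--10,11-1-0,111--0
E = {-1-001, -111-0, 0-110-, 00011-, 001011, 01--01, 0100-1, 1-0100, 1-1001, 1-1110, 100011, 11011-, 1110--}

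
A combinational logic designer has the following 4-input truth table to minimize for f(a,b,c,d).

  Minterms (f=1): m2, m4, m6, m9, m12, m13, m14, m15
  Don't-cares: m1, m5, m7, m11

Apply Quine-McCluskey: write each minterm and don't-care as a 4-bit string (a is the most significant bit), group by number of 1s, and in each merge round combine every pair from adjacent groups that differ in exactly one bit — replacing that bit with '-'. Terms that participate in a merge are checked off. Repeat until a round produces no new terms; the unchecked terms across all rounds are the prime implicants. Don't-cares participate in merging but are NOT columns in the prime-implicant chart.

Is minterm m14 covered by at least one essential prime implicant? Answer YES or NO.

Round 0: 0001✓ 0010✓ 0100✓ 0101✓ 0110✓ 0111✓ 1001✓ 1011✓ 1100✓ 1101✓ 1110✓ 1111✓
Round 1: -001✓ -100✓ -101✓ -110✓ -111✓ 0-01✓ 0-10 01-0✓ 01-1✓ 010-✓ 011-✓ 1-01✓ 1-11✓ 10-1✓ 11-0✓ 11-1✓ 110-✓ 111-✓
Round 2: --01 -1-0✓ -1-1✓ -10-✓ -11-✓ 01--✓ 1--1 11--✓
Round 3: -1--
PIs = {--01, -1--, 0-10, 1--1}
Coverage chart:
  m2: 0-10 ←essential
  m4: -1-- ←essential
  m6: -1--,0-10
  m9: --01,1--1
  m12: -1-- ←essential
  m13: --01,-1--,1--1
  m14: -1-- ←essential
  m15: -1--,1--1
Essential: -1--, 0-10

YES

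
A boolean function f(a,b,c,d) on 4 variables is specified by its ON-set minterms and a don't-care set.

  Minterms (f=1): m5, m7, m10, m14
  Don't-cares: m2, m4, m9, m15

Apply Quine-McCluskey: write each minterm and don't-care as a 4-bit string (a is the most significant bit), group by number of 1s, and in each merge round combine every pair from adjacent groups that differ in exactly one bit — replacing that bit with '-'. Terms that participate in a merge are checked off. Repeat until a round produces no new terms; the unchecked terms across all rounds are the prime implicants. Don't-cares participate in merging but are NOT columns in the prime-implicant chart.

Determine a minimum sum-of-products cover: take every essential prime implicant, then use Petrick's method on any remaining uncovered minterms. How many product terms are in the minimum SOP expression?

2

size-2^0 implicants → 0010(✓)  0100(✓)  0101(✓)  0111(✓)  1001  1010(✓)  1110(✓)  1111(✓)
size-2^1 implicants → -010  -111  01-1  010-  1-10  111-
Unchecked terms (primes): -010, -111, 01-1, 010-, 1-10, 1001, 111-
Minterm coverage:
  m5 ⊆ 01-1,010-
  m7 ⊆ -111,01-1
  m10 ⊆ -010,1-10
  m14 ⊆ 1-10,111-
(no essential prime implicants)
Petrick residual → 01-1, 1-10
Cover = a'bd + acd'  |cover|=2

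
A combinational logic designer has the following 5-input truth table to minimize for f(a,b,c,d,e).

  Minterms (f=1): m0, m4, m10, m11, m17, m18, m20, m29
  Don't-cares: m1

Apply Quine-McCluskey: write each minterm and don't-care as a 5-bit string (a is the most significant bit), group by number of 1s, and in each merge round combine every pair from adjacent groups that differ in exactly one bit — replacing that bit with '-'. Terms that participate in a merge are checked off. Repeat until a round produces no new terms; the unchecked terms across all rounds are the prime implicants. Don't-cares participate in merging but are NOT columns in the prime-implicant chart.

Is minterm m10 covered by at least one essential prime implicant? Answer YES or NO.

YES

size-2^0 implicants → 00000(✓)  00001(✓)  00100(✓)  01010(✓)  01011(✓)  10001(✓)  10010  10100(✓)  11101
size-2^1 implicants → -0001  -0100  00-00  0000-  0101-
Unchecked terms (primes): -0001, -0100, 00-00, 0000-, 0101-, 10010, 11101
Minterm coverage:
  m0 ⊆ 00-00,0000-
  m4 ⊆ -0100,00-00
  m10 ⊆ 0101- [E]
  m11 ⊆ 0101- [E]
  m17 ⊆ -0001 [E]
  m18 ⊆ 10010 [E]
  m20 ⊆ -0100 [E]
  m29 ⊆ 11101 [E]
E = {-0001, -0100, 0101-, 10010, 11101}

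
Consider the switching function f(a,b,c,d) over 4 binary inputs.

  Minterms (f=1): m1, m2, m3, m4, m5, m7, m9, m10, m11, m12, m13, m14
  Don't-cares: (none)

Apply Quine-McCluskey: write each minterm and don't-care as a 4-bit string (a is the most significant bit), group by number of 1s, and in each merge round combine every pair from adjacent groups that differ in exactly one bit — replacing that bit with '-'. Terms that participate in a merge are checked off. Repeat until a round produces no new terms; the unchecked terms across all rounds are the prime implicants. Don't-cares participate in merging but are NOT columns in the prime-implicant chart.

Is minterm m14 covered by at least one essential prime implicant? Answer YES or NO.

Round 0: 0001✓ 0010✓ 0011✓ 0100✓ 0101✓ 0111✓ 1001✓ 1010✓ 1011✓ 1100✓ 1101✓ 1110✓
Round 1: -001✓ -010✓ -011✓ -100✓ -101✓ 0-01✓ 0-11✓ 00-1✓ 001-✓ 01-1✓ 010-✓ 1-01✓ 1-10 10-1✓ 101-✓ 11-0 110-✓
Round 2: --01 -0-1 -01- -10- 0--1
PIs = {--01, -0-1, -01-, -10-, 0--1, 1-10, 11-0}
Coverage chart:
  m1: --01,-0-1,0--1
  m2: -01- ←essential
  m3: -0-1,-01-,0--1
  m4: -10- ←essential
  m5: --01,-10-,0--1
  m7: 0--1 ←essential
  m9: --01,-0-1
  m10: -01-,1-10
  m11: -0-1,-01-
  m12: -10-,11-0
  m13: --01,-10-
  m14: 1-10,11-0
Essential: -01-, -10-, 0--1

NO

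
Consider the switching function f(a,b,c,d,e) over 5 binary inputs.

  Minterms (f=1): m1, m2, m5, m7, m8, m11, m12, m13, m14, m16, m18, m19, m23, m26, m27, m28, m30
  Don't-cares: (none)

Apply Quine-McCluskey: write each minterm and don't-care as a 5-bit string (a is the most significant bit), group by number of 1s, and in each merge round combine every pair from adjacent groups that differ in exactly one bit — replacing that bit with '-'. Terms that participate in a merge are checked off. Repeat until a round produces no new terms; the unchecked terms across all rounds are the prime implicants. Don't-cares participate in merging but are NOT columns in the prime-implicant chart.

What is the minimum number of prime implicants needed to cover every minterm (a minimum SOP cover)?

size-2^0 implicants → 00001(✓)  00010(✓)  00101(✓)  00111(✓)  01000(✓)  01011(✓)  01100(✓)  01101(✓)  01110(✓)  10000(✓)  10010(✓)  10011(✓)  10111(✓)  11010(✓)  11011(✓)  11100(✓)  11110(✓)
size-2^1 implicants → -0010  -0111  -1011  -1100(✓)  -1110(✓)  0-101  00-01  001-1  01-00  011-0(✓)  0110-  1-010(✓)  1-011(✓)  10-11  100-0  1001-(✓)  11-10  1101-(✓)  111-0(✓)
size-2^2 implicants → -11-0  1-01-
Unchecked terms (primes): -0010, -0111, -1011, -11-0, 0-101, 00-01, 001-1, 01-00, 0110-, 1-01-, 10-11, 100-0, 11-10
Minterm coverage:
  m1 ⊆ 00-01 [E]
  m2 ⊆ -0010 [E]
  m5 ⊆ 0-101,00-01,001-1
  m7 ⊆ -0111,001-1
  m8 ⊆ 01-00 [E]
  m11 ⊆ -1011 [E]
  m12 ⊆ -11-0,01-00,0110-
  m13 ⊆ 0-101,0110-
  m14 ⊆ -11-0 [E]
  m16 ⊆ 100-0 [E]
  m18 ⊆ -0010,1-01-,100-0
  m19 ⊆ 1-01-,10-11
  m23 ⊆ -0111,10-11
  m26 ⊆ 1-01-,11-10
  m27 ⊆ -1011,1-01-
  m28 ⊆ -11-0 [E]
  m30 ⊆ -11-0,11-10
E = {-0010, -1011, -11-0, 00-01, 01-00, 100-0}
Petrick residual → -0111, 0-101, 1-01-
Cover = b'c'de' + b'cde + bc'de + bce' + a'cd'e + a'b'd'e + a'bd'e' + ac'd + ab'c'e'  |cover|=9

9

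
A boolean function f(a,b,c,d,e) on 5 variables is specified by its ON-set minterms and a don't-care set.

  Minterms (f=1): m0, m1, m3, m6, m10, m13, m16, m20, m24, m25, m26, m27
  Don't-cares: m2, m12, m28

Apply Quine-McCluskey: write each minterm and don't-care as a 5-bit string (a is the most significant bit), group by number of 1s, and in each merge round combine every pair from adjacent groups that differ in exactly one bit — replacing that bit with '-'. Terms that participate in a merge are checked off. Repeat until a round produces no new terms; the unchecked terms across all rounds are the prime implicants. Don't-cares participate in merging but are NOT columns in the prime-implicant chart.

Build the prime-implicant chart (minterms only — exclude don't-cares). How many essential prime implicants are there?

size-2^0 implicants → 00000(✓)  00001(✓)  00010(✓)  00011(✓)  00110(✓)  01010(✓)  01100(✓)  01101(✓)  10000(✓)  10100(✓)  11000(✓)  11001(✓)  11010(✓)  11011(✓)  11100(✓)
size-2^1 implicants → -0000  -1010  -1100  0-010  00-10  000-0(✓)  000-1(✓)  0000-(✓)  0001-(✓)  0110-  1-000(✓)  1-100(✓)  10-00(✓)  11-00(✓)  110-0(✓)  110-1(✓)  1100-(✓)  1101-(✓)
size-2^2 implicants → 000--  1--00  110--
Unchecked terms (primes): -0000, -1010, -1100, 0-010, 00-10, 000--, 0110-, 1--00, 110--
Minterm coverage:
  m0 ⊆ -0000,000--
  m1 ⊆ 000-- [E]
  m3 ⊆ 000-- [E]
  m6 ⊆ 00-10 [E]
  m10 ⊆ -1010,0-010
  m13 ⊆ 0110- [E]
  m16 ⊆ -0000,1--00
  m20 ⊆ 1--00 [E]
  m24 ⊆ 1--00,110--
  m25 ⊆ 110-- [E]
  m26 ⊆ -1010,110--
  m27 ⊆ 110-- [E]
E = {00-10, 000--, 0110-, 1--00, 110--}

5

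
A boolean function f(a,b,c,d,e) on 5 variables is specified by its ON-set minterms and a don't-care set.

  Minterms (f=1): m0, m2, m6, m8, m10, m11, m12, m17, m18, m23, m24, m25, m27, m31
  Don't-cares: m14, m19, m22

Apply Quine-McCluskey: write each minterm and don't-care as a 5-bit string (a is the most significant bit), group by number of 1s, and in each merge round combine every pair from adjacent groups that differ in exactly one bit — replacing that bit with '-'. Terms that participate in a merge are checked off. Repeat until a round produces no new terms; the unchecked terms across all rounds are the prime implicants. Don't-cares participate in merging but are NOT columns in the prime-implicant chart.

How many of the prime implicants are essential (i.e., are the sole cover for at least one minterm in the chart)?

size-2^0 implicants → 00000(✓)  00010(✓)  00110(✓)  01000(✓)  01010(✓)  01011(✓)  01100(✓)  01110(✓)  10001(✓)  10010(✓)  10011(✓)  10110(✓)  10111(✓)  11000(✓)  11001(✓)  11011(✓)  11111(✓)
size-2^1 implicants → -0010(✓)  -0110(✓)  -1000  -1011  0-000(✓)  0-010(✓)  0-110(✓)  00-10(✓)  000-0(✓)  01-00(✓)  01-10(✓)  010-0(✓)  0101-  011-0(✓)  1-001(✓)  1-011(✓)  1-111(✓)  10-10(✓)  10-11(✓)  100-1(✓)  1001-(✓)  1011-(✓)  11-11(✓)  110-1(✓)  1100-
size-2^2 implicants → -0-10  0--10  0-0-0  01--0  1--11  1-0-1  10-1-
Unchecked terms (primes): -0-10, -1000, -1011, 0--10, 0-0-0, 01--0, 0101-, 1--11, 1-0-1, 10-1-, 1100-
Minterm coverage:
  m0 ⊆ 0-0-0 [E]
  m2 ⊆ -0-10,0--10,0-0-0
  m6 ⊆ -0-10,0--10
  m8 ⊆ -1000,0-0-0,01--0
  m10 ⊆ 0--10,0-0-0,01--0,0101-
  m11 ⊆ -1011,0101-
  m12 ⊆ 01--0 [E]
  m17 ⊆ 1-0-1 [E]
  m18 ⊆ -0-10,10-1-
  m23 ⊆ 1--11,10-1-
  m24 ⊆ -1000,1100-
  m25 ⊆ 1-0-1,1100-
  m27 ⊆ -1011,1--11,1-0-1
  m31 ⊆ 1--11 [E]
E = {0-0-0, 01--0, 1--11, 1-0-1}

4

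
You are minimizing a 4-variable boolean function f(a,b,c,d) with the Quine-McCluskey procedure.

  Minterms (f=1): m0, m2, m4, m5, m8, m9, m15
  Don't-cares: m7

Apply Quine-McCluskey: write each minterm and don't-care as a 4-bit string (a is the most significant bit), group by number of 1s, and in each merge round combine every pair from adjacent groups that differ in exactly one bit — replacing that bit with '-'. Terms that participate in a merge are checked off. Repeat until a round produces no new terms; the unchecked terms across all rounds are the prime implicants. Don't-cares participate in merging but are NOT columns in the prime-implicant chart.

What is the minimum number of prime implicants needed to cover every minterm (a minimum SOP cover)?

4

[col 0] 0000*, 0010*, 0100*, 0101*, 0111*, 1000*, 1001*, 1111*
[col 1] -000, -111, 0-00, 00-0, 01-1, 010-, 100-
Prime implicants: -000, -111, 0-00, 00-0, 01-1, 010-, 100-
PI chart (minterm → PIs covering it):
  0 | -000,0-00,00-0
  2 | 00-0  (sole → essential)
  4 | 0-00,010-
  5 | 01-1,010-
  8 | -000,100-
  9 | 100-  (sole → essential)
  15 | -111  (sole → essential)
Essential prime implicants: -111, 00-0, 100-
Petrick residual → 010-
Minimum SOP uses 4 PIs: bcd + a'b'd' + a'bc' + ab'c'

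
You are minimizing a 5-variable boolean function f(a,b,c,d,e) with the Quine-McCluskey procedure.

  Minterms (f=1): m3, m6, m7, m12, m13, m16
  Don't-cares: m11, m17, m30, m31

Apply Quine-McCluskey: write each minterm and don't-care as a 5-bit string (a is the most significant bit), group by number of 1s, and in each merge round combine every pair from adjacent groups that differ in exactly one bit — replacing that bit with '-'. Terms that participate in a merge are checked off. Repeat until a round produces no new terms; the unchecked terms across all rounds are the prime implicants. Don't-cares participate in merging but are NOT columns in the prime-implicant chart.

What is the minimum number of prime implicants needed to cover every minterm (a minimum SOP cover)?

Round 0: 00011✓ 00110✓ 00111✓ 01011✓ 01100✓ 01101✓ 10000✓ 10001✓ 11110✓ 11111✓
Round 1: 0-011 00-11 0011- 0110- 1000- 1111-
PIs = {0-011, 00-11, 0011-, 0110-, 1000-, 1111-}
Coverage chart:
  m3: 0-011,00-11
  m6: 0011- ←essential
  m7: 00-11,0011-
  m12: 0110- ←essential
  m13: 0110- ←essential
  m16: 1000- ←essential
Essential: 0011-, 0110-, 1000-
Petrick residual → 0-011
Min cover (4 terms): a'c'de + a'b'cd + a'bcd' + ab'c'd'

4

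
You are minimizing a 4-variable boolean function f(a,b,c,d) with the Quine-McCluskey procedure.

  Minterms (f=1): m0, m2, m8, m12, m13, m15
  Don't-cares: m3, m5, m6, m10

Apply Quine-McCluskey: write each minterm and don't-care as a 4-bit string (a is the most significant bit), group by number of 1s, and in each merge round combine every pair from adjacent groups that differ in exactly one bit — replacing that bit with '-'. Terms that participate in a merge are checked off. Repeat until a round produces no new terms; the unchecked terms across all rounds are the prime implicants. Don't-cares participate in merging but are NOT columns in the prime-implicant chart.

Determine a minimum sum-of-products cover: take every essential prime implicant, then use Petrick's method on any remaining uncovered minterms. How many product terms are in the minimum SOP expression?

size-2^0 implicants → 0000(✓)  0010(✓)  0011(✓)  0101(✓)  0110(✓)  1000(✓)  1010(✓)  1100(✓)  1101(✓)  1111(✓)
size-2^1 implicants → -000(✓)  -010(✓)  -101  0-10  00-0(✓)  001-  1-00  10-0(✓)  11-1  110-
size-2^2 implicants → -0-0
Unchecked terms (primes): -0-0, -101, 0-10, 001-, 1-00, 11-1, 110-
Minterm coverage:
  m0 ⊆ -0-0 [E]
  m2 ⊆ -0-0,0-10,001-
  m8 ⊆ -0-0,1-00
  m12 ⊆ 1-00,110-
  m13 ⊆ -101,11-1,110-
  m15 ⊆ 11-1 [E]
E = {-0-0, 11-1}
Petrick residual → 1-00
Cover = b'd' + ac'd' + abd  |cover|=3

3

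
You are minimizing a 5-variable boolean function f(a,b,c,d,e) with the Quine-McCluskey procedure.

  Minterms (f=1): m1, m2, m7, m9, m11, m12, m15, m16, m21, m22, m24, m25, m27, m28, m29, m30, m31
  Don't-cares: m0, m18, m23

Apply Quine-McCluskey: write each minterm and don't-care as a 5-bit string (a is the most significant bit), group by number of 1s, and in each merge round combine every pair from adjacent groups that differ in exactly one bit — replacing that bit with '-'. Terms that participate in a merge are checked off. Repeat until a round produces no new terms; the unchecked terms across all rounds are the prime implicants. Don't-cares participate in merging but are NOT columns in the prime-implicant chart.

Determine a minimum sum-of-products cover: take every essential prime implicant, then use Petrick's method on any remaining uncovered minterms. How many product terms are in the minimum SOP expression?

Round 0: 00000✓ 00001✓ 00010✓ 00111✓ 01001✓ 01011✓ 01100✓ 01111✓ 10000✓ 10010✓ 10101✓ 10110✓ 10111✓ 11000✓ 11001✓ 11011✓ 11100✓ 11101✓ 11110✓ 11111✓
Round 1: -0000✓ -0010✓ -0111✓ -1001✓ -1011✓ -1100 -1111✓ 0-001 0-111✓ 000-0✓ 0000- 01-11✓ 010-1✓ 1-000 1-101✓ 1-110✓ 1-111✓ 10-10 100-0✓ 101-1✓ 1011-✓ 11-00✓ 11-01✓ 11-11✓ 110-1✓ 1100-✓ 111-0✓ 111-1✓ 1110-✓ 1111-✓
Round 2: --111 -00-0 -1-11 -10-1 1-1-1 1-11- 11--1 11-0- 111--
PIs = {--111, -00-0, -1-11, -10-1, -1100, 0-001, 0000-, 1-000, 1-1-1, 1-11-, 10-10, 11--1, 11-0-, 111--}
Coverage chart:
  m1: 0-001,0000-
  m2: -00-0 ←essential
  m7: --111 ←essential
  m9: -10-1,0-001
  m11: -1-11,-10-1
  m12: -1100 ←essential
  m15: --111,-1-11
  m16: -00-0,1-000
  m21: 1-1-1 ←essential
  m22: 1-11-,10-10
  m24: 1-000,11-0-
  m25: -10-1,11--1,11-0-
  m27: -1-11,-10-1,11--1
  m28: -1100,11-0-,111--
  m29: 1-1-1,11--1,11-0-,111--
  m30: 1-11-,111--
  m31: --111,-1-11,1-1-1,1-11-,11--1,111--
Essential: --111, -00-0, -1100, 1-1-1
Petrick residual → -1-11, 0-001, 1-11-, 11-0-
Min cover (8 terms): cde + b'c'e' + bde + bcd'e' + a'c'd'e + ace + acd + abd'

8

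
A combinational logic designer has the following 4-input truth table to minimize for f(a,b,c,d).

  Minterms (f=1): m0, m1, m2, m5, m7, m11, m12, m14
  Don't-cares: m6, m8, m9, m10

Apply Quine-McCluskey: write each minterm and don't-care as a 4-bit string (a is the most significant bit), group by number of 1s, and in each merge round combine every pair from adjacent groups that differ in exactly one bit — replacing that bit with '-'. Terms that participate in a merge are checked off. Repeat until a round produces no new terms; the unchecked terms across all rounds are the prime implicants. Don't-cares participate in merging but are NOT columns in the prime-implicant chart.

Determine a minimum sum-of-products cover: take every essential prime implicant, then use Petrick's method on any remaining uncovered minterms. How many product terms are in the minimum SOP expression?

5

Round 0: 0000✓ 0001✓ 0010✓ 0101✓ 0110✓ 0111✓ 1000✓ 1001✓ 1010✓ 1011✓ 1100✓ 1110✓
Round 1: -000✓ -001✓ -010✓ -110✓ 0-01 0-10✓ 00-0✓ 000-✓ 01-1 011- 1-00✓ 1-10✓ 10-0✓ 10-1✓ 100-✓ 101-✓ 11-0✓
Round 2: --10 -0-0 -00- 1--0 10--
PIs = {--10, -0-0, -00-, 0-01, 01-1, 011-, 1--0, 10--}
Coverage chart:
  m0: -0-0,-00-
  m1: -00-,0-01
  m2: --10,-0-0
  m5: 0-01,01-1
  m7: 01-1,011-
  m11: 10-- ←essential
  m12: 1--0 ←essential
  m14: --10,1--0
Essential: 1--0, 10--
Petrick residual → --10, -00-, 01-1
Min cover (5 terms): cd' + b'c' + a'bd + ad' + ab'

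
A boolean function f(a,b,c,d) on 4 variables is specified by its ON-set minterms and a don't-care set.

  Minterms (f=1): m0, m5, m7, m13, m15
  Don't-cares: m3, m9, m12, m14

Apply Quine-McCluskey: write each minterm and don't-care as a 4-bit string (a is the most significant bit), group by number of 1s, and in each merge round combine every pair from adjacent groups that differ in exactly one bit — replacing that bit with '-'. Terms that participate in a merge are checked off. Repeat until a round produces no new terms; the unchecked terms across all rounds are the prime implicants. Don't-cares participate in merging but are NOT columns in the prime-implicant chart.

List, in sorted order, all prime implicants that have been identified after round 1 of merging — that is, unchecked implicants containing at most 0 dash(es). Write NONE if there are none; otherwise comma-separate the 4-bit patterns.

size-2^0 implicants → 0000  0011(✓)  0101(✓)  0111(✓)  1001(✓)  1100(✓)  1101(✓)  1110(✓)  1111(✓)
size-2^1 implicants → -101(✓)  -111(✓)  0-11  01-1(✓)  1-01  11-0(✓)  11-1(✓)  110-(✓)  111-(✓)
size-2^2 implicants → -1-1  11--
Unchecked terms (primes): -1-1, 0-11, 0000, 1-01, 11--

0000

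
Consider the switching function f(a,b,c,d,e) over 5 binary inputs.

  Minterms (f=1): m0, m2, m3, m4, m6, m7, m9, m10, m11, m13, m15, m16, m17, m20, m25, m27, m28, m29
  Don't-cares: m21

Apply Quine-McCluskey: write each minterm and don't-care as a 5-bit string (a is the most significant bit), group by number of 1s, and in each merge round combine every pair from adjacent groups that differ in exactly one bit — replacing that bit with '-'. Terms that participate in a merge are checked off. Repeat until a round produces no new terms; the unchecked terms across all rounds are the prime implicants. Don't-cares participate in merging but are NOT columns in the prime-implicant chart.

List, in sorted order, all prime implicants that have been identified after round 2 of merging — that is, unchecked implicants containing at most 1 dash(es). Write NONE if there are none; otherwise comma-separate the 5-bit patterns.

NONE

size-2^0 implicants → 00000(✓)  00010(✓)  00011(✓)  00100(✓)  00110(✓)  00111(✓)  01001(✓)  01010(✓)  01011(✓)  01101(✓)  01111(✓)  10000(✓)  10001(✓)  10100(✓)  10101(✓)  11001(✓)  11011(✓)  11100(✓)  11101(✓)
size-2^1 implicants → -0000(✓)  -0100(✓)  -1001(✓)  -1011(✓)  -1101(✓)  0-010(✓)  0-011(✓)  0-111(✓)  00-00(✓)  00-10(✓)  00-11(✓)  000-0(✓)  0001-(✓)  001-0(✓)  0011-(✓)  01-01(✓)  01-11(✓)  010-1(✓)  0101-(✓)  011-1(✓)  1-001(✓)  1-100(✓)  1-101(✓)  10-00(✓)  10-01(✓)  1000-(✓)  1010-(✓)  11-01(✓)  110-1(✓)  1110-(✓)
size-2^2 implicants → -0-00  -1-01  -10-1  0--11  0-01-  00--0  00-1-  01--1  1--01  1-10-  10-0-
Unchecked terms (primes): -0-00, -1-01, -10-1, 0--11, 0-01-, 00--0, 00-1-, 01--1, 1--01, 1-10-, 10-0-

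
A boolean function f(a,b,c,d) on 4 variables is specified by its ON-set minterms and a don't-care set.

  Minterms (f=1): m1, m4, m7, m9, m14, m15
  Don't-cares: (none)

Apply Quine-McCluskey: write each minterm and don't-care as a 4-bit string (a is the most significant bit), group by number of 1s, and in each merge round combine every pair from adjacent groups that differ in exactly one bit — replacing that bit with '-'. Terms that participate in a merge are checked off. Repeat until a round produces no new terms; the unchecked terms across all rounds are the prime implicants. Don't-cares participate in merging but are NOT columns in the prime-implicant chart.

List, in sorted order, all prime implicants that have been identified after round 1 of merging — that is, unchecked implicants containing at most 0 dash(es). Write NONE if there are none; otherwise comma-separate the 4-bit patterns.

0100

Round 0: 0001✓ 0100 0111✓ 1001✓ 1110✓ 1111✓
Round 1: -001 -111 111-
PIs = {-001, -111, 0100, 111-}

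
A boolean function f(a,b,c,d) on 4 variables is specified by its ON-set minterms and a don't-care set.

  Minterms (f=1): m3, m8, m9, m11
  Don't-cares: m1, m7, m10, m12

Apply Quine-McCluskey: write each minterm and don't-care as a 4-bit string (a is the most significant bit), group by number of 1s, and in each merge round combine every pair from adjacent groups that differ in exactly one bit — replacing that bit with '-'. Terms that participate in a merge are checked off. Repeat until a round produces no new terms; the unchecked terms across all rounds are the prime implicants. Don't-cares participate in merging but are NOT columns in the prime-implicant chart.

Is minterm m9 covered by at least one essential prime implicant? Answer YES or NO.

NO

Round 0: 0001✓ 0011✓ 0111✓ 1000✓ 1001✓ 1010✓ 1011✓ 1100✓
Round 1: -001✓ -011✓ 0-11 00-1✓ 1-00 10-0✓ 10-1✓ 100-✓ 101-✓
Round 2: -0-1 10--
PIs = {-0-1, 0-11, 1-00, 10--}
Coverage chart:
  m3: -0-1,0-11
  m8: 1-00,10--
  m9: -0-1,10--
  m11: -0-1,10--
(no essential prime implicants)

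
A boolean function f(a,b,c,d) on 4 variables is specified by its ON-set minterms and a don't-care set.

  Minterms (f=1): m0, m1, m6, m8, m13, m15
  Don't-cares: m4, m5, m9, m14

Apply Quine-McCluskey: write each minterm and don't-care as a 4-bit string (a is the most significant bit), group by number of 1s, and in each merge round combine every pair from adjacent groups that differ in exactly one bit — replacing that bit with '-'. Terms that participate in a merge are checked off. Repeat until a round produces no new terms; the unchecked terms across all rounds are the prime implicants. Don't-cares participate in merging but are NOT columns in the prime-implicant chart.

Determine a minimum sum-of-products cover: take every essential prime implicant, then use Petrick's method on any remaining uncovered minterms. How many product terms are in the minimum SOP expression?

size-2^0 implicants → 0000(✓)  0001(✓)  0100(✓)  0101(✓)  0110(✓)  1000(✓)  1001(✓)  1101(✓)  1110(✓)  1111(✓)
size-2^1 implicants → -000(✓)  -001(✓)  -101(✓)  -110  0-00(✓)  0-01(✓)  000-(✓)  01-0  010-(✓)  1-01(✓)  100-(✓)  11-1  111-
size-2^2 implicants → --01  -00-  0-0-
Unchecked terms (primes): --01, -00-, -110, 0-0-, 01-0, 11-1, 111-
Minterm coverage:
  m0 ⊆ -00-,0-0-
  m1 ⊆ --01,-00-,0-0-
  m6 ⊆ -110,01-0
  m8 ⊆ -00- [E]
  m13 ⊆ --01,11-1
  m15 ⊆ 11-1,111-
E = {-00-}
Petrick residual → -110, 11-1
Cover = b'c' + bcd' + abd  |cover|=3

3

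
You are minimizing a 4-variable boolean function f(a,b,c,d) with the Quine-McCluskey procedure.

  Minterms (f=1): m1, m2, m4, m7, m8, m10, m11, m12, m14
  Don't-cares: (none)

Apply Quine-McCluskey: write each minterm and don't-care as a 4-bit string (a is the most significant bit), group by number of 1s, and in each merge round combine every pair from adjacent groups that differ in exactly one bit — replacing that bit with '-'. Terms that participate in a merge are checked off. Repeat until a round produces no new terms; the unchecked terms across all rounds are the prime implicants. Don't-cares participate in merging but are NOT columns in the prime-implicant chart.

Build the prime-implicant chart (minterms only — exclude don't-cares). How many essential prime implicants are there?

6

size-2^0 implicants → 0001  0010(✓)  0100(✓)  0111  1000(✓)  1010(✓)  1011(✓)  1100(✓)  1110(✓)
size-2^1 implicants → -010  -100  1-00(✓)  1-10(✓)  10-0(✓)  101-  11-0(✓)
size-2^2 implicants → 1--0
Unchecked terms (primes): -010, -100, 0001, 0111, 1--0, 101-
Minterm coverage:
  m1 ⊆ 0001 [E]
  m2 ⊆ -010 [E]
  m4 ⊆ -100 [E]
  m7 ⊆ 0111 [E]
  m8 ⊆ 1--0 [E]
  m10 ⊆ -010,1--0,101-
  m11 ⊆ 101- [E]
  m12 ⊆ -100,1--0
  m14 ⊆ 1--0 [E]
E = {-010, -100, 0001, 0111, 1--0, 101-}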